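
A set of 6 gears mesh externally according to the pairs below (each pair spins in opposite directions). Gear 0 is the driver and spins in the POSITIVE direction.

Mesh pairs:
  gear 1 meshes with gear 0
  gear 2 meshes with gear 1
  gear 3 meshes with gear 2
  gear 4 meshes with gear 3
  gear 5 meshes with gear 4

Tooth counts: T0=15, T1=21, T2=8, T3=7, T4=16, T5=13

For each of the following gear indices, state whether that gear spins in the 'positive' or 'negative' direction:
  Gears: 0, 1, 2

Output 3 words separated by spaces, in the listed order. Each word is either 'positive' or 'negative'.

Answer: positive negative positive

Derivation:
Gear 0 (driver): positive (depth 0)
  gear 1: meshes with gear 0 -> depth 1 -> negative (opposite of gear 0)
  gear 2: meshes with gear 1 -> depth 2 -> positive (opposite of gear 1)
  gear 3: meshes with gear 2 -> depth 3 -> negative (opposite of gear 2)
  gear 4: meshes with gear 3 -> depth 4 -> positive (opposite of gear 3)
  gear 5: meshes with gear 4 -> depth 5 -> negative (opposite of gear 4)
Queried indices 0, 1, 2 -> positive, negative, positive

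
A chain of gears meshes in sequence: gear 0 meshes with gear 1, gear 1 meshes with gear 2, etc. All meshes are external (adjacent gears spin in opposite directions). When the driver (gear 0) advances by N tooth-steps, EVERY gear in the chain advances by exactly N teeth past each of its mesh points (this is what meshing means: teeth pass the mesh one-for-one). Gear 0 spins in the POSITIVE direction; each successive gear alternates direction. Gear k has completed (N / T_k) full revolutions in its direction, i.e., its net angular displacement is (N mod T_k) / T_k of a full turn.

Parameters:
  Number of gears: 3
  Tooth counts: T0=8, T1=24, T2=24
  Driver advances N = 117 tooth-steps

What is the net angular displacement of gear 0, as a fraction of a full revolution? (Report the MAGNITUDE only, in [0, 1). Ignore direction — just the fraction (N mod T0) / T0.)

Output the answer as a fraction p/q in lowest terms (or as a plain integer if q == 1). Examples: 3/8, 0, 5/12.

Answer: 5/8

Derivation:
Chain of 3 gears, tooth counts: [8, 24, 24]
  gear 0: T0=8, direction=positive, advance = 117 mod 8 = 5 teeth = 5/8 turn
  gear 1: T1=24, direction=negative, advance = 117 mod 24 = 21 teeth = 21/24 turn
  gear 2: T2=24, direction=positive, advance = 117 mod 24 = 21 teeth = 21/24 turn
Gear 0: 117 mod 8 = 5
Fraction = 5 / 8 = 5/8 (gcd(5,8)=1) = 5/8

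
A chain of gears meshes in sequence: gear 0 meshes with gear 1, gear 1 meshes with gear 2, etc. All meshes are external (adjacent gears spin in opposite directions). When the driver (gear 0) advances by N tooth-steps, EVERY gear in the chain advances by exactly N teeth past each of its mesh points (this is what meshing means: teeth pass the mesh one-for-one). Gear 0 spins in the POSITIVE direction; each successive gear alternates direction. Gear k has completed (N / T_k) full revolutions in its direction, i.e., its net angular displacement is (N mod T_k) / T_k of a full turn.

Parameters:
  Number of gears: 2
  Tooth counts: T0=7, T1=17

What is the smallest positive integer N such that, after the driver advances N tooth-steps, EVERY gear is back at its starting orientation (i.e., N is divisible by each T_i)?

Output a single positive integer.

Gear k returns to start when N is a multiple of T_k.
All gears at start simultaneously when N is a common multiple of [7, 17]; the smallest such N is lcm(7, 17).
Start: lcm = T0 = 7
Fold in T1=17: gcd(7, 17) = 1; lcm(7, 17) = 7 * 17 / 1 = 119 / 1 = 119
Full cycle length = 119

Answer: 119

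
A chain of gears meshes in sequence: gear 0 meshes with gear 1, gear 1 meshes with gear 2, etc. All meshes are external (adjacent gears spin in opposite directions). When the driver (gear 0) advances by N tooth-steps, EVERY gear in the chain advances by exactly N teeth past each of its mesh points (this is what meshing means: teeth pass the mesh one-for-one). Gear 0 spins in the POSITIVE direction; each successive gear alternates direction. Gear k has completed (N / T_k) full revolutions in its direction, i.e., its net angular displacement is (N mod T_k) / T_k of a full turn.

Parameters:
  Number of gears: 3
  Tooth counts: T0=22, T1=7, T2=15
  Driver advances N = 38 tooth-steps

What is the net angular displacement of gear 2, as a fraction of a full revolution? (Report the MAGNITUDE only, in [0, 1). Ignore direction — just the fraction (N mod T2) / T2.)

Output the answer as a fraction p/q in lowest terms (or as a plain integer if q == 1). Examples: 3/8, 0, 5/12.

Answer: 8/15

Derivation:
Chain of 3 gears, tooth counts: [22, 7, 15]
  gear 0: T0=22, direction=positive, advance = 38 mod 22 = 16 teeth = 16/22 turn
  gear 1: T1=7, direction=negative, advance = 38 mod 7 = 3 teeth = 3/7 turn
  gear 2: T2=15, direction=positive, advance = 38 mod 15 = 8 teeth = 8/15 turn
Gear 2: 38 mod 15 = 8
Fraction = 8 / 15 = 8/15 (gcd(8,15)=1) = 8/15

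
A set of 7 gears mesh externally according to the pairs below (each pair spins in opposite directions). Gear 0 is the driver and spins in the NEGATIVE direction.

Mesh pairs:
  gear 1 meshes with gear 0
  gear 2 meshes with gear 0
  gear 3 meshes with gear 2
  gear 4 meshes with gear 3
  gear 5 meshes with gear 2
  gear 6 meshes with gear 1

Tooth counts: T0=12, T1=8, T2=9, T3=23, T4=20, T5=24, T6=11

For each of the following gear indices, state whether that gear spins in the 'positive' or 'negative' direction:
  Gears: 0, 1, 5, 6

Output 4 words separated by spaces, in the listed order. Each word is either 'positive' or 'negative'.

Answer: negative positive negative negative

Derivation:
Gear 0 (driver): negative (depth 0)
  gear 1: meshes with gear 0 -> depth 1 -> positive (opposite of gear 0)
  gear 2: meshes with gear 0 -> depth 1 -> positive (opposite of gear 0)
  gear 3: meshes with gear 2 -> depth 2 -> negative (opposite of gear 2)
  gear 4: meshes with gear 3 -> depth 3 -> positive (opposite of gear 3)
  gear 5: meshes with gear 2 -> depth 2 -> negative (opposite of gear 2)
  gear 6: meshes with gear 1 -> depth 2 -> negative (opposite of gear 1)
Queried indices 0, 1, 5, 6 -> negative, positive, negative, negative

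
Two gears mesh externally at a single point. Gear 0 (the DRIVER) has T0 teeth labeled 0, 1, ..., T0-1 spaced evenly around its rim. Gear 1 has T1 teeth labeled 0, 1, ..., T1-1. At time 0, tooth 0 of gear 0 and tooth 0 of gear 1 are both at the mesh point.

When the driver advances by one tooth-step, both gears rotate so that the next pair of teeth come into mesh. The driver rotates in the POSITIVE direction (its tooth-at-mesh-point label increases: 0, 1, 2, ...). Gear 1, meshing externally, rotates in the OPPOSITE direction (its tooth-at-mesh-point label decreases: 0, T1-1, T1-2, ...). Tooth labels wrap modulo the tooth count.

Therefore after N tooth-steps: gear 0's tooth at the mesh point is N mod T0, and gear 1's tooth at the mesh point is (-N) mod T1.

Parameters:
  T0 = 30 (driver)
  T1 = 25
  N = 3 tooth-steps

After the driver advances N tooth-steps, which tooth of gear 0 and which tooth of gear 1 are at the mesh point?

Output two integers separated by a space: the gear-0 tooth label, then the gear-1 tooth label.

Gear 0 (driver, T0=30): tooth at mesh = N mod T0
  3 = 0 * 30 + 3, so 3 mod 30 = 3
  gear 0 tooth = 3
Gear 1 (driven, T1=25): tooth at mesh = (-N) mod T1
  3 = 0 * 25 + 3, so 3 mod 25 = 3
  (-3) mod 25 = (-3) mod 25 = 25 - 3 = 22
Mesh after 3 steps: gear-0 tooth 3 meets gear-1 tooth 22

Answer: 3 22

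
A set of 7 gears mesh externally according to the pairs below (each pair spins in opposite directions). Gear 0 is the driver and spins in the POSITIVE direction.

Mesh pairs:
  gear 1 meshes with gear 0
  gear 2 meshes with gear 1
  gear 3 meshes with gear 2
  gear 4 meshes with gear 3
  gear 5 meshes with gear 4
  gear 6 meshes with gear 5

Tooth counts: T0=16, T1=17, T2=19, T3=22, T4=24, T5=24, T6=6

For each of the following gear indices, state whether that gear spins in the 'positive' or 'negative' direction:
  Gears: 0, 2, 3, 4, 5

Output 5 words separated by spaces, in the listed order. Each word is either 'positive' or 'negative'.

Gear 0 (driver): positive (depth 0)
  gear 1: meshes with gear 0 -> depth 1 -> negative (opposite of gear 0)
  gear 2: meshes with gear 1 -> depth 2 -> positive (opposite of gear 1)
  gear 3: meshes with gear 2 -> depth 3 -> negative (opposite of gear 2)
  gear 4: meshes with gear 3 -> depth 4 -> positive (opposite of gear 3)
  gear 5: meshes with gear 4 -> depth 5 -> negative (opposite of gear 4)
  gear 6: meshes with gear 5 -> depth 6 -> positive (opposite of gear 5)
Queried indices 0, 2, 3, 4, 5 -> positive, positive, negative, positive, negative

Answer: positive positive negative positive negative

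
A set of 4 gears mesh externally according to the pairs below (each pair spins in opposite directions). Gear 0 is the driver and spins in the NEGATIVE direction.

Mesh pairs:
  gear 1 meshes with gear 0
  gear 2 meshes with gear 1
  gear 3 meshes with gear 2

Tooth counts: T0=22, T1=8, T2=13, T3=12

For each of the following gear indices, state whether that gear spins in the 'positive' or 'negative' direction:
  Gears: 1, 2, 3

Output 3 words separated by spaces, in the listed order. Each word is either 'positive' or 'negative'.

Gear 0 (driver): negative (depth 0)
  gear 1: meshes with gear 0 -> depth 1 -> positive (opposite of gear 0)
  gear 2: meshes with gear 1 -> depth 2 -> negative (opposite of gear 1)
  gear 3: meshes with gear 2 -> depth 3 -> positive (opposite of gear 2)
Queried indices 1, 2, 3 -> positive, negative, positive

Answer: positive negative positive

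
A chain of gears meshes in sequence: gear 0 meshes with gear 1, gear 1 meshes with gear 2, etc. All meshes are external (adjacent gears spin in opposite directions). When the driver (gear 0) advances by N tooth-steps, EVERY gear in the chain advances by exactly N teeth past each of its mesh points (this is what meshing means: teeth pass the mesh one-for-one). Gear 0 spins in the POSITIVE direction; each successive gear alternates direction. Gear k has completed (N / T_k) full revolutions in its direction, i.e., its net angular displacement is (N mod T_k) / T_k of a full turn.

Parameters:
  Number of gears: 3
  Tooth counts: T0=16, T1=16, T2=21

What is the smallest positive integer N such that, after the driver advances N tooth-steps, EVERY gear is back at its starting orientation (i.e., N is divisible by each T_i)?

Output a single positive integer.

Answer: 336

Derivation:
Gear k returns to start when N is a multiple of T_k.
All gears at start simultaneously when N is a common multiple of [16, 16, 21]; the smallest such N is lcm(16, 16, 21).
Start: lcm = T0 = 16
Fold in T1=16: gcd(16, 16) = 16; lcm(16, 16) = 16 * 16 / 16 = 256 / 16 = 16
Fold in T2=21: gcd(16, 21) = 1; lcm(16, 21) = 16 * 21 / 1 = 336 / 1 = 336
Full cycle length = 336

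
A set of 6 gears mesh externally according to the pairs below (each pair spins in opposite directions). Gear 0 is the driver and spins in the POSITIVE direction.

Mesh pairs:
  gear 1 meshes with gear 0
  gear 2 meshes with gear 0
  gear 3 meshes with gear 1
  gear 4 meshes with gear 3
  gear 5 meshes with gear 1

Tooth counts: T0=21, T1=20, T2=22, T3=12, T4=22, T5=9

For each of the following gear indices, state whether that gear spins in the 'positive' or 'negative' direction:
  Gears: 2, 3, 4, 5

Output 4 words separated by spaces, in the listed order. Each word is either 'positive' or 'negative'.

Gear 0 (driver): positive (depth 0)
  gear 1: meshes with gear 0 -> depth 1 -> negative (opposite of gear 0)
  gear 2: meshes with gear 0 -> depth 1 -> negative (opposite of gear 0)
  gear 3: meshes with gear 1 -> depth 2 -> positive (opposite of gear 1)
  gear 4: meshes with gear 3 -> depth 3 -> negative (opposite of gear 3)
  gear 5: meshes with gear 1 -> depth 2 -> positive (opposite of gear 1)
Queried indices 2, 3, 4, 5 -> negative, positive, negative, positive

Answer: negative positive negative positive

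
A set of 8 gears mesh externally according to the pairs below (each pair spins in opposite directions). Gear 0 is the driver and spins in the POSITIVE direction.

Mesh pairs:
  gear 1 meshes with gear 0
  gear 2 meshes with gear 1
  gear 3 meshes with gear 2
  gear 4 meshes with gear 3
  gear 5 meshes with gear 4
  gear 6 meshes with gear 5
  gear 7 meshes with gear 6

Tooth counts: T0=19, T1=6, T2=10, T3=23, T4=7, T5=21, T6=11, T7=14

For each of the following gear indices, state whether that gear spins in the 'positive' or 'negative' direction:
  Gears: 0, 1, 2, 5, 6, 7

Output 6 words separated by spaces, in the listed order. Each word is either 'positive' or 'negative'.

Answer: positive negative positive negative positive negative

Derivation:
Gear 0 (driver): positive (depth 0)
  gear 1: meshes with gear 0 -> depth 1 -> negative (opposite of gear 0)
  gear 2: meshes with gear 1 -> depth 2 -> positive (opposite of gear 1)
  gear 3: meshes with gear 2 -> depth 3 -> negative (opposite of gear 2)
  gear 4: meshes with gear 3 -> depth 4 -> positive (opposite of gear 3)
  gear 5: meshes with gear 4 -> depth 5 -> negative (opposite of gear 4)
  gear 6: meshes with gear 5 -> depth 6 -> positive (opposite of gear 5)
  gear 7: meshes with gear 6 -> depth 7 -> negative (opposite of gear 6)
Queried indices 0, 1, 2, 5, 6, 7 -> positive, negative, positive, negative, positive, negative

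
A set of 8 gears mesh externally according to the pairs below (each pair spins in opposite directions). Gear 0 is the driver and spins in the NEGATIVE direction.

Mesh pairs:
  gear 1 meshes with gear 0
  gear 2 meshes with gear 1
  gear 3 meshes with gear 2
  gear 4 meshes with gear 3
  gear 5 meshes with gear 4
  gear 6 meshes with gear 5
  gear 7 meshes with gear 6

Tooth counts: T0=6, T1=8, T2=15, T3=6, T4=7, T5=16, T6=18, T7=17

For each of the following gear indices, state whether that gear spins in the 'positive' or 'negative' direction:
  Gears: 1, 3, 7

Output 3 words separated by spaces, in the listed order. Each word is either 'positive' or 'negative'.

Gear 0 (driver): negative (depth 0)
  gear 1: meshes with gear 0 -> depth 1 -> positive (opposite of gear 0)
  gear 2: meshes with gear 1 -> depth 2 -> negative (opposite of gear 1)
  gear 3: meshes with gear 2 -> depth 3 -> positive (opposite of gear 2)
  gear 4: meshes with gear 3 -> depth 4 -> negative (opposite of gear 3)
  gear 5: meshes with gear 4 -> depth 5 -> positive (opposite of gear 4)
  gear 6: meshes with gear 5 -> depth 6 -> negative (opposite of gear 5)
  gear 7: meshes with gear 6 -> depth 7 -> positive (opposite of gear 6)
Queried indices 1, 3, 7 -> positive, positive, positive

Answer: positive positive positive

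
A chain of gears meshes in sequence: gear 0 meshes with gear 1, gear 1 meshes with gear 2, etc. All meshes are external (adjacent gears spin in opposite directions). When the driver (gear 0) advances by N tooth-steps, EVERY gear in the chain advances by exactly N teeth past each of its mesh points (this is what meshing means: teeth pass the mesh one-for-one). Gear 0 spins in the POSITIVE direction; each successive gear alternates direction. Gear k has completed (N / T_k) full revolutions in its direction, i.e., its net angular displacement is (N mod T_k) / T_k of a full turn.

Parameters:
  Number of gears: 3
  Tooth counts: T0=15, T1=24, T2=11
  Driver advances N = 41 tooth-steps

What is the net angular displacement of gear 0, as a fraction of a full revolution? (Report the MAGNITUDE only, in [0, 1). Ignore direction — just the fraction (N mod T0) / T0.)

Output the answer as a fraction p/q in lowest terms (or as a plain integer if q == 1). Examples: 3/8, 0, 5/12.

Chain of 3 gears, tooth counts: [15, 24, 11]
  gear 0: T0=15, direction=positive, advance = 41 mod 15 = 11 teeth = 11/15 turn
  gear 1: T1=24, direction=negative, advance = 41 mod 24 = 17 teeth = 17/24 turn
  gear 2: T2=11, direction=positive, advance = 41 mod 11 = 8 teeth = 8/11 turn
Gear 0: 41 mod 15 = 11
Fraction = 11 / 15 = 11/15 (gcd(11,15)=1) = 11/15

Answer: 11/15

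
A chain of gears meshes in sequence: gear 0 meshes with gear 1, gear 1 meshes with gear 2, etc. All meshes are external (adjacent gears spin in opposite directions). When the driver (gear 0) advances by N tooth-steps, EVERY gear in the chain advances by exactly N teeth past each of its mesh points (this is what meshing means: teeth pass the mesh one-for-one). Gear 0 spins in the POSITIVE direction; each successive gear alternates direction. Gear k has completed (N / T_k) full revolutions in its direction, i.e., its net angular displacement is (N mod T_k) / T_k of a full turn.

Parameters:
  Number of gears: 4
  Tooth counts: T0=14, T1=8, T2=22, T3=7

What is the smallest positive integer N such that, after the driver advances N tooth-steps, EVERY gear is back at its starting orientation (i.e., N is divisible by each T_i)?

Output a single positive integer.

Gear k returns to start when N is a multiple of T_k.
All gears at start simultaneously when N is a common multiple of [14, 8, 22, 7]; the smallest such N is lcm(14, 8, 22, 7).
Start: lcm = T0 = 14
Fold in T1=8: gcd(14, 8) = 2; lcm(14, 8) = 14 * 8 / 2 = 112 / 2 = 56
Fold in T2=22: gcd(56, 22) = 2; lcm(56, 22) = 56 * 22 / 2 = 1232 / 2 = 616
Fold in T3=7: gcd(616, 7) = 7; lcm(616, 7) = 616 * 7 / 7 = 4312 / 7 = 616
Full cycle length = 616

Answer: 616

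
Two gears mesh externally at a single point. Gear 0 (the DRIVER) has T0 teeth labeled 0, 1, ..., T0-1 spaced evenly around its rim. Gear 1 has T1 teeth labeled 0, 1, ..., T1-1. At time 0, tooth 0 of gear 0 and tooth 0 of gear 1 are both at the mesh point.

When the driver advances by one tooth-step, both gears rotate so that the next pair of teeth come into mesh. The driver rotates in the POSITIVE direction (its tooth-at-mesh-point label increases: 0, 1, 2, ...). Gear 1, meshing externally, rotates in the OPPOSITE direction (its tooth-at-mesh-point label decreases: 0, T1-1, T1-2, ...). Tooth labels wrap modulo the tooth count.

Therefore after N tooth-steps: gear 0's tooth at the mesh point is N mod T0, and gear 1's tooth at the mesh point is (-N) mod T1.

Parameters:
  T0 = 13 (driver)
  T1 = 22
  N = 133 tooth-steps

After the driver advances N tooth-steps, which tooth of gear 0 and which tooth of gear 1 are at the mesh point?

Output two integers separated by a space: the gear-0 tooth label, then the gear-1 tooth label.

Answer: 3 21

Derivation:
Gear 0 (driver, T0=13): tooth at mesh = N mod T0
  133 = 10 * 13 + 3, so 133 mod 13 = 3
  gear 0 tooth = 3
Gear 1 (driven, T1=22): tooth at mesh = (-N) mod T1
  133 = 6 * 22 + 1, so 133 mod 22 = 1
  (-133) mod 22 = (-1) mod 22 = 22 - 1 = 21
Mesh after 133 steps: gear-0 tooth 3 meets gear-1 tooth 21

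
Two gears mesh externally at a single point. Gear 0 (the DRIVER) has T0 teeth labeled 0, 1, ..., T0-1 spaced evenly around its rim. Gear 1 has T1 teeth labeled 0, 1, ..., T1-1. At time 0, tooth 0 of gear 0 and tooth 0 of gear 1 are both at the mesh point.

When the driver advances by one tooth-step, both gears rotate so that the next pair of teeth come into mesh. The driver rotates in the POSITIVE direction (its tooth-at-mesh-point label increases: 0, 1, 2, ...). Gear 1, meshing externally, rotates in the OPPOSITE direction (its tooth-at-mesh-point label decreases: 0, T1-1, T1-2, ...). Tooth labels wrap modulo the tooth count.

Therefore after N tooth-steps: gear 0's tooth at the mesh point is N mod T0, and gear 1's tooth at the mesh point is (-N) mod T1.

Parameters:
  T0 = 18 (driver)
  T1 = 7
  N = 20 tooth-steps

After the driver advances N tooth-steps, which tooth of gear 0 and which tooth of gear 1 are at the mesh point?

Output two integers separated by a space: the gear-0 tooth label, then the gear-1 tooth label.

Gear 0 (driver, T0=18): tooth at mesh = N mod T0
  20 = 1 * 18 + 2, so 20 mod 18 = 2
  gear 0 tooth = 2
Gear 1 (driven, T1=7): tooth at mesh = (-N) mod T1
  20 = 2 * 7 + 6, so 20 mod 7 = 6
  (-20) mod 7 = (-6) mod 7 = 7 - 6 = 1
Mesh after 20 steps: gear-0 tooth 2 meets gear-1 tooth 1

Answer: 2 1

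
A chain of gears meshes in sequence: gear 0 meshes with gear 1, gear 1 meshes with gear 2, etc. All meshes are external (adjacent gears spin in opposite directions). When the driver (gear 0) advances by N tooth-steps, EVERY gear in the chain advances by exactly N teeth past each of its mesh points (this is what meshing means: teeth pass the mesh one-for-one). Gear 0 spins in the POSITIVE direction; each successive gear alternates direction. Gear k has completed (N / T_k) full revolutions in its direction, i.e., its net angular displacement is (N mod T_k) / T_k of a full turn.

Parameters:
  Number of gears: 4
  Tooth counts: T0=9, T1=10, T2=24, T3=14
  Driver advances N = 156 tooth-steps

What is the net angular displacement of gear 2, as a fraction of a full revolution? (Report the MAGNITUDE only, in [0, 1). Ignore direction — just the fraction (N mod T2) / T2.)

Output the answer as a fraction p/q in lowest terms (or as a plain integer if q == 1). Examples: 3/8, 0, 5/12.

Answer: 1/2

Derivation:
Chain of 4 gears, tooth counts: [9, 10, 24, 14]
  gear 0: T0=9, direction=positive, advance = 156 mod 9 = 3 teeth = 3/9 turn
  gear 1: T1=10, direction=negative, advance = 156 mod 10 = 6 teeth = 6/10 turn
  gear 2: T2=24, direction=positive, advance = 156 mod 24 = 12 teeth = 12/24 turn
  gear 3: T3=14, direction=negative, advance = 156 mod 14 = 2 teeth = 2/14 turn
Gear 2: 156 mod 24 = 12
Fraction = 12 / 24 = 1/2 (gcd(12,24)=12) = 1/2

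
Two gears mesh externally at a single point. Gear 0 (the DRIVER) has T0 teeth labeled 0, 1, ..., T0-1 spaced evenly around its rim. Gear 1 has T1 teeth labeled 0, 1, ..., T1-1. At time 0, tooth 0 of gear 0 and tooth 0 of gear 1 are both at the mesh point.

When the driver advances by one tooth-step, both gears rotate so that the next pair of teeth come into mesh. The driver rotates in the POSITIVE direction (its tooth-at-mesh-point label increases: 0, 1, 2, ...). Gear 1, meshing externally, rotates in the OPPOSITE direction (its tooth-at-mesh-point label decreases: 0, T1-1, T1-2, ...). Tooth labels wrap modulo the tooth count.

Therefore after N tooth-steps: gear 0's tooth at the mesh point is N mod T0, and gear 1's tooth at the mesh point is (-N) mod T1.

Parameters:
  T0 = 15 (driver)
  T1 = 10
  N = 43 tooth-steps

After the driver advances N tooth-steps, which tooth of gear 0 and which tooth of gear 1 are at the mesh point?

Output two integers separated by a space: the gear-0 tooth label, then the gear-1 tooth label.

Answer: 13 7

Derivation:
Gear 0 (driver, T0=15): tooth at mesh = N mod T0
  43 = 2 * 15 + 13, so 43 mod 15 = 13
  gear 0 tooth = 13
Gear 1 (driven, T1=10): tooth at mesh = (-N) mod T1
  43 = 4 * 10 + 3, so 43 mod 10 = 3
  (-43) mod 10 = (-3) mod 10 = 10 - 3 = 7
Mesh after 43 steps: gear-0 tooth 13 meets gear-1 tooth 7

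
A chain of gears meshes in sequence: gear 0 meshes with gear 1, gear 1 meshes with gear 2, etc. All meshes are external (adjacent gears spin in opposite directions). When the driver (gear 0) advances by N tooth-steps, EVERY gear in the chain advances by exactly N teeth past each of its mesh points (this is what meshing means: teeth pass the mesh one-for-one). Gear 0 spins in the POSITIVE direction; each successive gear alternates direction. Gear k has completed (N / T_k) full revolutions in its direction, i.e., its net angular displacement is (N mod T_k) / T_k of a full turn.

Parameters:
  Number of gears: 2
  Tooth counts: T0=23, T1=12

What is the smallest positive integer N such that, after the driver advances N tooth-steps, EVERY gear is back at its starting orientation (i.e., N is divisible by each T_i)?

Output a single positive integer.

Gear k returns to start when N is a multiple of T_k.
All gears at start simultaneously when N is a common multiple of [23, 12]; the smallest such N is lcm(23, 12).
Start: lcm = T0 = 23
Fold in T1=12: gcd(23, 12) = 1; lcm(23, 12) = 23 * 12 / 1 = 276 / 1 = 276
Full cycle length = 276

Answer: 276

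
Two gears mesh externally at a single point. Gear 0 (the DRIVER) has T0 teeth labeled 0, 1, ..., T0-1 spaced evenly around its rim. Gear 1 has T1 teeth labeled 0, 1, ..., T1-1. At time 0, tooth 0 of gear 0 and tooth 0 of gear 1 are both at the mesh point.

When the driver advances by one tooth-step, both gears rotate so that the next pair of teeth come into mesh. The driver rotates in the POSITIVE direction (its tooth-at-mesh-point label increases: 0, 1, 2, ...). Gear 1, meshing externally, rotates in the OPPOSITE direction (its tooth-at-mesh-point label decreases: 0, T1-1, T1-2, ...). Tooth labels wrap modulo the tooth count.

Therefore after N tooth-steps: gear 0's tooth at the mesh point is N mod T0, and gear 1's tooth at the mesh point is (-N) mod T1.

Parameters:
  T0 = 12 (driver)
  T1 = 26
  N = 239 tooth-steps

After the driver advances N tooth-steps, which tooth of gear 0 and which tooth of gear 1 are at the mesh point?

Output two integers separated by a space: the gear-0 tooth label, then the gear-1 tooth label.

Gear 0 (driver, T0=12): tooth at mesh = N mod T0
  239 = 19 * 12 + 11, so 239 mod 12 = 11
  gear 0 tooth = 11
Gear 1 (driven, T1=26): tooth at mesh = (-N) mod T1
  239 = 9 * 26 + 5, so 239 mod 26 = 5
  (-239) mod 26 = (-5) mod 26 = 26 - 5 = 21
Mesh after 239 steps: gear-0 tooth 11 meets gear-1 tooth 21

Answer: 11 21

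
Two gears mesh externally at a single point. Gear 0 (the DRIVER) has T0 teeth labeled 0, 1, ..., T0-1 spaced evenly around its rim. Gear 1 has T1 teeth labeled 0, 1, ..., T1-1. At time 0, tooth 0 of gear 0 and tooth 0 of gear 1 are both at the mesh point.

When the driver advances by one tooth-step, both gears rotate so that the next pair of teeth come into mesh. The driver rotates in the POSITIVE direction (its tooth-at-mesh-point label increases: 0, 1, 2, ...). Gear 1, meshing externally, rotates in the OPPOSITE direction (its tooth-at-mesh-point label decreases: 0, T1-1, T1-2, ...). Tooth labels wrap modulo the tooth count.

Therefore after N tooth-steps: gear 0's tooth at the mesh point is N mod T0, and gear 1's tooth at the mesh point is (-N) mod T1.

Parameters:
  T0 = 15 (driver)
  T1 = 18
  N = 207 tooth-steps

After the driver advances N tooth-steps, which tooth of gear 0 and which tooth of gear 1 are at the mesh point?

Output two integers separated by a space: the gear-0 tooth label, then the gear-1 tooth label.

Answer: 12 9

Derivation:
Gear 0 (driver, T0=15): tooth at mesh = N mod T0
  207 = 13 * 15 + 12, so 207 mod 15 = 12
  gear 0 tooth = 12
Gear 1 (driven, T1=18): tooth at mesh = (-N) mod T1
  207 = 11 * 18 + 9, so 207 mod 18 = 9
  (-207) mod 18 = (-9) mod 18 = 18 - 9 = 9
Mesh after 207 steps: gear-0 tooth 12 meets gear-1 tooth 9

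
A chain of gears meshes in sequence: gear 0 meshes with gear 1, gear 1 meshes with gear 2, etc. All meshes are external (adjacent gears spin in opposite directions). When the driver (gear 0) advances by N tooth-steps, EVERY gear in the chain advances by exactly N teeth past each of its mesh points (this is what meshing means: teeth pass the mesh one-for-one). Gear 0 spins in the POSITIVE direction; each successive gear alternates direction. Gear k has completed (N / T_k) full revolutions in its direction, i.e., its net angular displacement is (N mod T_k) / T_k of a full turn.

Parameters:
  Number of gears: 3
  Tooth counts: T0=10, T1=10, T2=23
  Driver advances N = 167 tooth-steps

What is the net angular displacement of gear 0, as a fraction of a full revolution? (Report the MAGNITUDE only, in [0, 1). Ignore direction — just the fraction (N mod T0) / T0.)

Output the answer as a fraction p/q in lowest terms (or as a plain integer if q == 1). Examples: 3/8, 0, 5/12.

Chain of 3 gears, tooth counts: [10, 10, 23]
  gear 0: T0=10, direction=positive, advance = 167 mod 10 = 7 teeth = 7/10 turn
  gear 1: T1=10, direction=negative, advance = 167 mod 10 = 7 teeth = 7/10 turn
  gear 2: T2=23, direction=positive, advance = 167 mod 23 = 6 teeth = 6/23 turn
Gear 0: 167 mod 10 = 7
Fraction = 7 / 10 = 7/10 (gcd(7,10)=1) = 7/10

Answer: 7/10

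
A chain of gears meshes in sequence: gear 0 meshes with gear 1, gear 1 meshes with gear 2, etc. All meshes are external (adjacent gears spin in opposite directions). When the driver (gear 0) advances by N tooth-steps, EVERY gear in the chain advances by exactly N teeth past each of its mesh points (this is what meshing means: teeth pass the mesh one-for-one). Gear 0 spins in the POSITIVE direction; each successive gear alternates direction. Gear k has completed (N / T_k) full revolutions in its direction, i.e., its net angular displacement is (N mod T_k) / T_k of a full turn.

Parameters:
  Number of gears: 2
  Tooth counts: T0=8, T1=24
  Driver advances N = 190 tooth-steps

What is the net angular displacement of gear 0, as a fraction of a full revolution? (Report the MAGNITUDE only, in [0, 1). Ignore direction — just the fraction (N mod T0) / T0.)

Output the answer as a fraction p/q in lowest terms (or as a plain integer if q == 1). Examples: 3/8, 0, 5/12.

Answer: 3/4

Derivation:
Chain of 2 gears, tooth counts: [8, 24]
  gear 0: T0=8, direction=positive, advance = 190 mod 8 = 6 teeth = 6/8 turn
  gear 1: T1=24, direction=negative, advance = 190 mod 24 = 22 teeth = 22/24 turn
Gear 0: 190 mod 8 = 6
Fraction = 6 / 8 = 3/4 (gcd(6,8)=2) = 3/4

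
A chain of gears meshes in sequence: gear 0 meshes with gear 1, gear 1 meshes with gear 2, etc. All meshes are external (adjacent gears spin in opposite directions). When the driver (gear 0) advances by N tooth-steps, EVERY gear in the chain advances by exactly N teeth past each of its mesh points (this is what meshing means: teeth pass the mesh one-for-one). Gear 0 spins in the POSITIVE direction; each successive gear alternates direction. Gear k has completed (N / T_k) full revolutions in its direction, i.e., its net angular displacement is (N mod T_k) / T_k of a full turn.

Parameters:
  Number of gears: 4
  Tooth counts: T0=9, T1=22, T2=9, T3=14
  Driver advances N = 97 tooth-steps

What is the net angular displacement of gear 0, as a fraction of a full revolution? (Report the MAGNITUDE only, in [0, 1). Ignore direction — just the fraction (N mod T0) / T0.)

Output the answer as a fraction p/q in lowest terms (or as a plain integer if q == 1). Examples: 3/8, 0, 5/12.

Answer: 7/9

Derivation:
Chain of 4 gears, tooth counts: [9, 22, 9, 14]
  gear 0: T0=9, direction=positive, advance = 97 mod 9 = 7 teeth = 7/9 turn
  gear 1: T1=22, direction=negative, advance = 97 mod 22 = 9 teeth = 9/22 turn
  gear 2: T2=9, direction=positive, advance = 97 mod 9 = 7 teeth = 7/9 turn
  gear 3: T3=14, direction=negative, advance = 97 mod 14 = 13 teeth = 13/14 turn
Gear 0: 97 mod 9 = 7
Fraction = 7 / 9 = 7/9 (gcd(7,9)=1) = 7/9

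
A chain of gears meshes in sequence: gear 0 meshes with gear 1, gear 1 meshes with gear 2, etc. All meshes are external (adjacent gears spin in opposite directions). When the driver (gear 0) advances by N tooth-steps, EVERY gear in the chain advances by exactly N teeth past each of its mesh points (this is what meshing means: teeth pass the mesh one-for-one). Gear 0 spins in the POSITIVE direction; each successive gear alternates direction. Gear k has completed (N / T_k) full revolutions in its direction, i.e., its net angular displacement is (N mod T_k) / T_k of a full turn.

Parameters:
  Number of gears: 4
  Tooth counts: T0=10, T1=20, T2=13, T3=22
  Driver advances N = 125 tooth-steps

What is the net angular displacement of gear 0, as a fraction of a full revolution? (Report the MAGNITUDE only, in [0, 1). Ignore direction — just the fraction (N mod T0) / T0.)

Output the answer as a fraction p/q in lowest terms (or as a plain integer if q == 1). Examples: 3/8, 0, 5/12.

Chain of 4 gears, tooth counts: [10, 20, 13, 22]
  gear 0: T0=10, direction=positive, advance = 125 mod 10 = 5 teeth = 5/10 turn
  gear 1: T1=20, direction=negative, advance = 125 mod 20 = 5 teeth = 5/20 turn
  gear 2: T2=13, direction=positive, advance = 125 mod 13 = 8 teeth = 8/13 turn
  gear 3: T3=22, direction=negative, advance = 125 mod 22 = 15 teeth = 15/22 turn
Gear 0: 125 mod 10 = 5
Fraction = 5 / 10 = 1/2 (gcd(5,10)=5) = 1/2

Answer: 1/2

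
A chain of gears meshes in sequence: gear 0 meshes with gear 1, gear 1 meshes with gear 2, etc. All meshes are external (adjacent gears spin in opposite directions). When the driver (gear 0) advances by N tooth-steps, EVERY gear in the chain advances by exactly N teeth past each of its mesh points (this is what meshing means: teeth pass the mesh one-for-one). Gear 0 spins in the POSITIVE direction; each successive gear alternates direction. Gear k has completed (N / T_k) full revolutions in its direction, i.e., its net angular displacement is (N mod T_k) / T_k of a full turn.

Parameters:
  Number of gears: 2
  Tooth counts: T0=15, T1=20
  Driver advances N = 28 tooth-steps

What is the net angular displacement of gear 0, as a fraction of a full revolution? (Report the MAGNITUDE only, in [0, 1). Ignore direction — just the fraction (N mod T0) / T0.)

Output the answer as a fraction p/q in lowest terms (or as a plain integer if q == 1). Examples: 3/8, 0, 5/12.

Chain of 2 gears, tooth counts: [15, 20]
  gear 0: T0=15, direction=positive, advance = 28 mod 15 = 13 teeth = 13/15 turn
  gear 1: T1=20, direction=negative, advance = 28 mod 20 = 8 teeth = 8/20 turn
Gear 0: 28 mod 15 = 13
Fraction = 13 / 15 = 13/15 (gcd(13,15)=1) = 13/15

Answer: 13/15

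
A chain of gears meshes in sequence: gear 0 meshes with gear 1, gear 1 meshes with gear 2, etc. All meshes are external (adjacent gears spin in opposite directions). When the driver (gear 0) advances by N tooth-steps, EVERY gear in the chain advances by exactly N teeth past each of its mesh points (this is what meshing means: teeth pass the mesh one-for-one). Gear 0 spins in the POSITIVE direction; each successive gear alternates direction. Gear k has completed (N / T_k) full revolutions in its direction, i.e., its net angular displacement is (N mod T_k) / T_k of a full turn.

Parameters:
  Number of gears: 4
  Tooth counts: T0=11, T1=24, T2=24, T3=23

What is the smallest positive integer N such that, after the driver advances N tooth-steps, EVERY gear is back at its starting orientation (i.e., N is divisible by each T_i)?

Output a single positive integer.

Answer: 6072

Derivation:
Gear k returns to start when N is a multiple of T_k.
All gears at start simultaneously when N is a common multiple of [11, 24, 24, 23]; the smallest such N is lcm(11, 24, 24, 23).
Start: lcm = T0 = 11
Fold in T1=24: gcd(11, 24) = 1; lcm(11, 24) = 11 * 24 / 1 = 264 / 1 = 264
Fold in T2=24: gcd(264, 24) = 24; lcm(264, 24) = 264 * 24 / 24 = 6336 / 24 = 264
Fold in T3=23: gcd(264, 23) = 1; lcm(264, 23) = 264 * 23 / 1 = 6072 / 1 = 6072
Full cycle length = 6072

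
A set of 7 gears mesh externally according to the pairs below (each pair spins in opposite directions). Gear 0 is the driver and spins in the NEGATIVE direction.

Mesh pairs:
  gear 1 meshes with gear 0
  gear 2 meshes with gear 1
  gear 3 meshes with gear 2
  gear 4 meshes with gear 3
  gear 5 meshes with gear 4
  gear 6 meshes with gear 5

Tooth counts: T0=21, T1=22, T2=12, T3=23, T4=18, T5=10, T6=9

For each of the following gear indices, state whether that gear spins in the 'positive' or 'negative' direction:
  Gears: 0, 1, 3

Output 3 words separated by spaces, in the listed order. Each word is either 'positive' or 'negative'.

Answer: negative positive positive

Derivation:
Gear 0 (driver): negative (depth 0)
  gear 1: meshes with gear 0 -> depth 1 -> positive (opposite of gear 0)
  gear 2: meshes with gear 1 -> depth 2 -> negative (opposite of gear 1)
  gear 3: meshes with gear 2 -> depth 3 -> positive (opposite of gear 2)
  gear 4: meshes with gear 3 -> depth 4 -> negative (opposite of gear 3)
  gear 5: meshes with gear 4 -> depth 5 -> positive (opposite of gear 4)
  gear 6: meshes with gear 5 -> depth 6 -> negative (opposite of gear 5)
Queried indices 0, 1, 3 -> negative, positive, positive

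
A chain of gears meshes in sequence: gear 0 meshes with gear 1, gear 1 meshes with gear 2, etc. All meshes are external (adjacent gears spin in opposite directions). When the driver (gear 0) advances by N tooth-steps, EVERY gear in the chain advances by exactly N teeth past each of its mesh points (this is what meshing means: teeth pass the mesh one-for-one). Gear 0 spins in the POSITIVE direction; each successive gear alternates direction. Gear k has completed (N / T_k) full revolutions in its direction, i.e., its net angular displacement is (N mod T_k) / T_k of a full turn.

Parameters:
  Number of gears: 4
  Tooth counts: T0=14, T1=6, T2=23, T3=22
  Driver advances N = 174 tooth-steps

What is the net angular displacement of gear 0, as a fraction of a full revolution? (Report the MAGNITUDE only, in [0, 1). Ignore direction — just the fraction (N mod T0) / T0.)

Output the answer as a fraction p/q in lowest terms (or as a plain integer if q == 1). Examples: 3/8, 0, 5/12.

Answer: 3/7

Derivation:
Chain of 4 gears, tooth counts: [14, 6, 23, 22]
  gear 0: T0=14, direction=positive, advance = 174 mod 14 = 6 teeth = 6/14 turn
  gear 1: T1=6, direction=negative, advance = 174 mod 6 = 0 teeth = 0/6 turn
  gear 2: T2=23, direction=positive, advance = 174 mod 23 = 13 teeth = 13/23 turn
  gear 3: T3=22, direction=negative, advance = 174 mod 22 = 20 teeth = 20/22 turn
Gear 0: 174 mod 14 = 6
Fraction = 6 / 14 = 3/7 (gcd(6,14)=2) = 3/7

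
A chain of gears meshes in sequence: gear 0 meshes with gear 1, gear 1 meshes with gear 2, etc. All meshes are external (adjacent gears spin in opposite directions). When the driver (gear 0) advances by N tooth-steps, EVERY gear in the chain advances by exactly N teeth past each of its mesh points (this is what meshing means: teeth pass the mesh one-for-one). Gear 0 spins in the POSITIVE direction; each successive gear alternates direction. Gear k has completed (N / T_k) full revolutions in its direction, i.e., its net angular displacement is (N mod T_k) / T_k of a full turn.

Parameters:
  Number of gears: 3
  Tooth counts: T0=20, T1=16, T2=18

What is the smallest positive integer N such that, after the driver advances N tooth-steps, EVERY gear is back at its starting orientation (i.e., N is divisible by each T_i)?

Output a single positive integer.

Gear k returns to start when N is a multiple of T_k.
All gears at start simultaneously when N is a common multiple of [20, 16, 18]; the smallest such N is lcm(20, 16, 18).
Start: lcm = T0 = 20
Fold in T1=16: gcd(20, 16) = 4; lcm(20, 16) = 20 * 16 / 4 = 320 / 4 = 80
Fold in T2=18: gcd(80, 18) = 2; lcm(80, 18) = 80 * 18 / 2 = 1440 / 2 = 720
Full cycle length = 720

Answer: 720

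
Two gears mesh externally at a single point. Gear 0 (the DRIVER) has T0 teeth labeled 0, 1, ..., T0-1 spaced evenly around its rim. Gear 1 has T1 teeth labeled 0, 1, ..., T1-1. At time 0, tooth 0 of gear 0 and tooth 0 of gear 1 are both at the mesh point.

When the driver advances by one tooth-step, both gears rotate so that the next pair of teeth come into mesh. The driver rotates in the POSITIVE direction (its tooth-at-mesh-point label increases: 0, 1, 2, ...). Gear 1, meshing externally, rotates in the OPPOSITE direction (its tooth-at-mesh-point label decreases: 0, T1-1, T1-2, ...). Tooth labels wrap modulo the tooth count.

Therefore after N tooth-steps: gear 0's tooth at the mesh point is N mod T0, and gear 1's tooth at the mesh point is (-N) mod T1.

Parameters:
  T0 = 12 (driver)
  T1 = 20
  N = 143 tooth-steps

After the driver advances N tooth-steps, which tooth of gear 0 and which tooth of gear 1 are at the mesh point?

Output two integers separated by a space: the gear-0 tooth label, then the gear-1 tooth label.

Answer: 11 17

Derivation:
Gear 0 (driver, T0=12): tooth at mesh = N mod T0
  143 = 11 * 12 + 11, so 143 mod 12 = 11
  gear 0 tooth = 11
Gear 1 (driven, T1=20): tooth at mesh = (-N) mod T1
  143 = 7 * 20 + 3, so 143 mod 20 = 3
  (-143) mod 20 = (-3) mod 20 = 20 - 3 = 17
Mesh after 143 steps: gear-0 tooth 11 meets gear-1 tooth 17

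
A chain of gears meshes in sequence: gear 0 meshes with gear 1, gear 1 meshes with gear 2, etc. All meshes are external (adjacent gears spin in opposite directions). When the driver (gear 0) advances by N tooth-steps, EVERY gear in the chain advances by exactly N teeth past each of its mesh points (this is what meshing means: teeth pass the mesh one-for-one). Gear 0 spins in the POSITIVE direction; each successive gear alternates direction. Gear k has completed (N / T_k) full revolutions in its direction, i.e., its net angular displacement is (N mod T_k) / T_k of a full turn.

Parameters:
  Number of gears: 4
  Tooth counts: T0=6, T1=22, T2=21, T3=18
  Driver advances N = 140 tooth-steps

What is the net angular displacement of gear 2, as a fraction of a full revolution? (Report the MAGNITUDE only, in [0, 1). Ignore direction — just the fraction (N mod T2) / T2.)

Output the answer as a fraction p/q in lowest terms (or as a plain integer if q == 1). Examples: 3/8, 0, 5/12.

Answer: 2/3

Derivation:
Chain of 4 gears, tooth counts: [6, 22, 21, 18]
  gear 0: T0=6, direction=positive, advance = 140 mod 6 = 2 teeth = 2/6 turn
  gear 1: T1=22, direction=negative, advance = 140 mod 22 = 8 teeth = 8/22 turn
  gear 2: T2=21, direction=positive, advance = 140 mod 21 = 14 teeth = 14/21 turn
  gear 3: T3=18, direction=negative, advance = 140 mod 18 = 14 teeth = 14/18 turn
Gear 2: 140 mod 21 = 14
Fraction = 14 / 21 = 2/3 (gcd(14,21)=7) = 2/3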